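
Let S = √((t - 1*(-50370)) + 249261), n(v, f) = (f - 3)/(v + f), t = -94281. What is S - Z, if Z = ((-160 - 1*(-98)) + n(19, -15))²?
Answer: -17689/4 + 185*√6 ≈ -3969.1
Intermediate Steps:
n(v, f) = (-3 + f)/(f + v)
Z = 17689/4 (Z = ((-160 - 1*(-98)) + (-3 - 15)/(-15 + 19))² = ((-160 + 98) - 18/4)² = (-62 + (¼)*(-18))² = (-62 - 9/2)² = (-133/2)² = 17689/4 ≈ 4422.3)
S = 185*√6 (S = √((-94281 - 1*(-50370)) + 249261) = √((-94281 + 50370) + 249261) = √(-43911 + 249261) = √205350 = 185*√6 ≈ 453.16)
S - Z = 185*√6 - 1*17689/4 = 185*√6 - 17689/4 = -17689/4 + 185*√6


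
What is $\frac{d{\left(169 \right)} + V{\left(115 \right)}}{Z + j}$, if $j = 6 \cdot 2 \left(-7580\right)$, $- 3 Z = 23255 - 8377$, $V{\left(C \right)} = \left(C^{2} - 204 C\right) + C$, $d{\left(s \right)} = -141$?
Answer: $\frac{30783}{287758} \approx 0.10698$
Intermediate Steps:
$V{\left(C \right)} = C^{2} - 203 C$
$Z = - \frac{14878}{3}$ ($Z = - \frac{23255 - 8377}{3} = \left(- \frac{1}{3}\right) 14878 = - \frac{14878}{3} \approx -4959.3$)
$j = -90960$ ($j = 12 \left(-7580\right) = -90960$)
$\frac{d{\left(169 \right)} + V{\left(115 \right)}}{Z + j} = \frac{-141 + 115 \left(-203 + 115\right)}{- \frac{14878}{3} - 90960} = \frac{-141 + 115 \left(-88\right)}{- \frac{287758}{3}} = \left(-141 - 10120\right) \left(- \frac{3}{287758}\right) = \left(-10261\right) \left(- \frac{3}{287758}\right) = \frac{30783}{287758}$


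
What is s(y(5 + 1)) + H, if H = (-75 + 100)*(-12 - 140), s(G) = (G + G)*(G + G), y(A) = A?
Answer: -3656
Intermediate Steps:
s(G) = 4*G² (s(G) = (2*G)*(2*G) = 4*G²)
H = -3800 (H = 25*(-152) = -3800)
s(y(5 + 1)) + H = 4*(5 + 1)² - 3800 = 4*6² - 3800 = 4*36 - 3800 = 144 - 3800 = -3656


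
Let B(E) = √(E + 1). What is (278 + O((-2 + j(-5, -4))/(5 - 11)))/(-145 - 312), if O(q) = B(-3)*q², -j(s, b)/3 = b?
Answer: -278/457 - 25*I*√2/4113 ≈ -0.60832 - 0.008596*I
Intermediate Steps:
B(E) = √(1 + E)
j(s, b) = -3*b
O(q) = I*√2*q² (O(q) = √(1 - 3)*q² = √(-2)*q² = (I*√2)*q² = I*√2*q²)
(278 + O((-2 + j(-5, -4))/(5 - 11)))/(-145 - 312) = (278 + I*√2*((-2 - 3*(-4))/(5 - 11))²)/(-145 - 312) = (278 + I*√2*((-2 + 12)/(-6))²)/(-457) = (278 + I*√2*(10*(-⅙))²)*(-1/457) = (278 + I*√2*(-5/3)²)*(-1/457) = (278 + I*√2*(25/9))*(-1/457) = (278 + 25*I*√2/9)*(-1/457) = -278/457 - 25*I*√2/4113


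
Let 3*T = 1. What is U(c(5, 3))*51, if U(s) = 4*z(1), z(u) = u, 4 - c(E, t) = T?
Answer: 204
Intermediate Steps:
T = 1/3 (T = (1/3)*1 = 1/3 ≈ 0.33333)
c(E, t) = 11/3 (c(E, t) = 4 - 1*1/3 = 4 - 1/3 = 11/3)
U(s) = 4 (U(s) = 4*1 = 4)
U(c(5, 3))*51 = 4*51 = 204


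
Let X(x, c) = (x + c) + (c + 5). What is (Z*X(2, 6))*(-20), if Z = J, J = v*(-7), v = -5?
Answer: -13300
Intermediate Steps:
J = 35 (J = -5*(-7) = 35)
X(x, c) = 5 + x + 2*c (X(x, c) = (c + x) + (5 + c) = 5 + x + 2*c)
Z = 35
(Z*X(2, 6))*(-20) = (35*(5 + 2 + 2*6))*(-20) = (35*(5 + 2 + 12))*(-20) = (35*19)*(-20) = 665*(-20) = -13300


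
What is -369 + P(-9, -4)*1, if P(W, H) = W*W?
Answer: -288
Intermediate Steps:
P(W, H) = W**2
-369 + P(-9, -4)*1 = -369 + (-9)**2*1 = -369 + 81*1 = -369 + 81 = -288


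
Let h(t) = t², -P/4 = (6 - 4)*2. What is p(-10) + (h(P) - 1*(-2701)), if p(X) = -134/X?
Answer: 14852/5 ≈ 2970.4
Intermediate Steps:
P = -16 (P = -4*(6 - 4)*2 = -8*2 = -4*4 = -16)
p(-10) + (h(P) - 1*(-2701)) = -134/(-10) + ((-16)² - 1*(-2701)) = -134*(-⅒) + (256 + 2701) = 67/5 + 2957 = 14852/5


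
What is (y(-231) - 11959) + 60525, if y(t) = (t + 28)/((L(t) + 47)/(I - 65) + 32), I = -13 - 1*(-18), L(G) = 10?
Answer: 30155426/621 ≈ 48559.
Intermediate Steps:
I = 5 (I = -13 + 18 = 5)
y(t) = 560/621 + 20*t/621 (y(t) = (t + 28)/((10 + 47)/(5 - 65) + 32) = (28 + t)/(57/(-60) + 32) = (28 + t)/(57*(-1/60) + 32) = (28 + t)/(-19/20 + 32) = (28 + t)/(621/20) = (28 + t)*(20/621) = 560/621 + 20*t/621)
(y(-231) - 11959) + 60525 = ((560/621 + (20/621)*(-231)) - 11959) + 60525 = ((560/621 - 1540/207) - 11959) + 60525 = (-4060/621 - 11959) + 60525 = -7430599/621 + 60525 = 30155426/621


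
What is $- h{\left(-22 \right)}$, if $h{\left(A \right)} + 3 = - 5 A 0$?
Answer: $3$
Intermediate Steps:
$h{\left(A \right)} = -3$ ($h{\left(A \right)} = -3 + - 5 A 0 = -3 + 0 = -3$)
$- h{\left(-22 \right)} = \left(-1\right) \left(-3\right) = 3$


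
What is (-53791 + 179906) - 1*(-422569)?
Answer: 548684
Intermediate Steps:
(-53791 + 179906) - 1*(-422569) = 126115 + 422569 = 548684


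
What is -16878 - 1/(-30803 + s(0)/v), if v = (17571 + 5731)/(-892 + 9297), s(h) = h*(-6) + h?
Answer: -519893033/30803 ≈ -16878.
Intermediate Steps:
s(h) = -5*h (s(h) = -6*h + h = -5*h)
v = 23302/8405 ≈ 2.7724
-16878 - 1/(-30803 + s(0)/v) = -16878 - 1/(-30803 + (-5*0)/(23302/8405)) = -16878 - 1/(-30803 + 0*(8405/23302)) = -16878 - 1/(-30803 + 0) = -16878 - 1/(-30803) = -16878 - 1*(-1/30803) = -16878 + 1/30803 = -519893033/30803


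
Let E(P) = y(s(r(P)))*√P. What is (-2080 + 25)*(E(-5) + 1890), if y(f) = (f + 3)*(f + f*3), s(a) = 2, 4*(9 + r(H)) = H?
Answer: -3883950 - 82200*I*√5 ≈ -3.884e+6 - 1.838e+5*I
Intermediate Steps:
r(H) = -9 + H/4
y(f) = 4*f*(3 + f) (y(f) = (3 + f)*(f + 3*f) = (3 + f)*(4*f) = 4*f*(3 + f))
E(P) = 40*√P (E(P) = (4*2*(3 + 2))*√P = (4*2*5)*√P = 40*√P)
(-2080 + 25)*(E(-5) + 1890) = (-2080 + 25)*(40*√(-5) + 1890) = -2055*(40*(I*√5) + 1890) = -2055*(40*I*√5 + 1890) = -2055*(1890 + 40*I*√5) = -3883950 - 82200*I*√5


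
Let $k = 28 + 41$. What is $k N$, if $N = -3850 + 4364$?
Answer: $35466$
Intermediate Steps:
$k = 69$
$N = 514$
$k N = 69 \cdot 514 = 35466$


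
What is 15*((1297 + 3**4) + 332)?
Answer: 25650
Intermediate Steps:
15*((1297 + 3**4) + 332) = 15*((1297 + 81) + 332) = 15*(1378 + 332) = 15*1710 = 25650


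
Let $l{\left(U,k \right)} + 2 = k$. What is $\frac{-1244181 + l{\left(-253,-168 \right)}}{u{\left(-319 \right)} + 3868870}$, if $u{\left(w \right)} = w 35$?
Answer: $- \frac{1244351}{3857705} \approx -0.32256$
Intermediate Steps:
$u{\left(w \right)} = 35 w$
$l{\left(U,k \right)} = -2 + k$
$\frac{-1244181 + l{\left(-253,-168 \right)}}{u{\left(-319 \right)} + 3868870} = \frac{-1244181 - 170}{35 \left(-319\right) + 3868870} = \frac{-1244181 - 170}{-11165 + 3868870} = - \frac{1244351}{3857705}$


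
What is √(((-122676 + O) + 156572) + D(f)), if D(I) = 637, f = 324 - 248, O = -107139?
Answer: I*√72606 ≈ 269.46*I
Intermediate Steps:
f = 76
√(((-122676 + O) + 156572) + D(f)) = √(((-122676 - 107139) + 156572) + 637) = √((-229815 + 156572) + 637) = √(-73243 + 637) = √(-72606) = I*√72606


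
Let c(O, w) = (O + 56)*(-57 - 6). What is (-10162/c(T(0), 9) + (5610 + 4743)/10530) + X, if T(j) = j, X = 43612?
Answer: 15002984753/343980 ≈ 43616.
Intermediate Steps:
c(O, w) = -3528 - 63*O (c(O, w) = (56 + O)*(-63) = -3528 - 63*O)
(-10162/c(T(0), 9) + (5610 + 4743)/10530) + X = (-10162/(-3528 - 63*0) + (5610 + 4743)/10530) + 43612 = (-10162/(-3528 + 0) + 10353*(1/10530)) + 43612 = (-10162/(-3528) + 3451/3510) + 43612 = (-10162*(-1/3528) + 3451/3510) + 43612 = (5081/1764 + 3451/3510) + 43612 = 1328993/343980 + 43612 = 15002984753/343980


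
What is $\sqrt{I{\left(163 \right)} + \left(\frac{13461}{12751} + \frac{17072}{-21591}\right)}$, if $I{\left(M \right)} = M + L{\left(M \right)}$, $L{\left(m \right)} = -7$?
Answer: $\frac{5 \sqrt{52639669596077207}}{91768947} \approx 12.501$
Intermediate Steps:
$I{\left(M \right)} = -7 + M$ ($I{\left(M \right)} = M - 7 = -7 + M$)
$\sqrt{I{\left(163 \right)} + \left(\frac{13461}{12751} + \frac{17072}{-21591}\right)} = \sqrt{\left(-7 + 163\right) + \left(\frac{13461}{12751} + \frac{17072}{-21591}\right)} = \sqrt{156 + \left(13461 \cdot \frac{1}{12751} + 17072 \left(- \frac{1}{21591}\right)\right)} = \sqrt{156 + \left(\frac{13461}{12751} - \frac{17072}{21591}\right)} = \sqrt{156 + \frac{72951379}{275306841}} = \sqrt{\frac{43020818575}{275306841}} = \frac{5 \sqrt{52639669596077207}}{91768947}$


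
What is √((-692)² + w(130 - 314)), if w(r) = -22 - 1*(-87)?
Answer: √478929 ≈ 692.05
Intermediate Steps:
w(r) = 65 (w(r) = -22 + 87 = 65)
√((-692)² + w(130 - 314)) = √((-692)² + 65) = √(478864 + 65) = √478929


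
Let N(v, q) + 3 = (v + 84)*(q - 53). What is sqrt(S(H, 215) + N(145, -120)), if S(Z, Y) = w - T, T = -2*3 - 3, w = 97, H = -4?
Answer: I*sqrt(39514) ≈ 198.78*I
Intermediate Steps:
T = -9 (T = -6 - 3 = -9)
N(v, q) = -3 + (-53 + q)*(84 + v) (N(v, q) = -3 + (v + 84)*(q - 53) = -3 + (84 + v)*(-53 + q) = -3 + (-53 + q)*(84 + v))
S(Z, Y) = 106 (S(Z, Y) = 97 - 1*(-9) = 97 + 9 = 106)
sqrt(S(H, 215) + N(145, -120)) = sqrt(106 + (-4455 - 53*145 + 84*(-120) - 120*145)) = sqrt(106 + (-4455 - 7685 - 10080 - 17400)) = sqrt(106 - 39620) = sqrt(-39514) = I*sqrt(39514)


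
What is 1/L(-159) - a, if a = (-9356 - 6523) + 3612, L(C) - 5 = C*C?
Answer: 310183363/25286 ≈ 12267.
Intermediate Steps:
L(C) = 5 + C² (L(C) = 5 + C*C = 5 + C²)
a = -12267 (a = -15879 + 3612 = -12267)
1/L(-159) - a = 1/(5 + (-159)²) - 1*(-12267) = 1/(5 + 25281) + 12267 = 1/25286 + 12267 = 310183363/25286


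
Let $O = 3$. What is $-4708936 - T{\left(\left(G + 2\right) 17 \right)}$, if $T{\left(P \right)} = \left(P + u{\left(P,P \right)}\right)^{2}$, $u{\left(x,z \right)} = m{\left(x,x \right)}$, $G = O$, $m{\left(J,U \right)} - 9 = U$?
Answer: $-4740977$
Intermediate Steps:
$m{\left(J,U \right)} = 9 + U$
$G = 3$
$u{\left(x,z \right)} = 9 + x$
$T{\left(P \right)} = \left(9 + 2 P\right)^{2}$ ($T{\left(P \right)} = \left(P + \left(9 + P\right)\right)^{2} = \left(9 + 2 P\right)^{2}$)
$-4708936 - T{\left(\left(G + 2\right) 17 \right)} = -4708936 - \left(9 + 2 \left(3 + 2\right) 17\right)^{2} = -4708936 - \left(9 + 2 \cdot 5 \cdot 17\right)^{2} = -4708936 - \left(9 + 2 \cdot 85\right)^{2} = -4708936 - \left(9 + 170\right)^{2} = -4708936 - 179^{2} = -4708936 - 32041 = -4740977$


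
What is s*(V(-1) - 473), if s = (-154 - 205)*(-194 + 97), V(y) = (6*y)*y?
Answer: -16262341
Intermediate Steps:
V(y) = 6*y**2
s = 34823 (s = -359*(-97) = 34823)
s*(V(-1) - 473) = 34823*(6*(-1)**2 - 473) = 34823*(6*1 - 473) = 34823*(6 - 473) = 34823*(-467) = -16262341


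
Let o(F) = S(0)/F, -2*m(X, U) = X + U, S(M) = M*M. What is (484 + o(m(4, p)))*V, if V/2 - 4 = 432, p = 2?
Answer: 422048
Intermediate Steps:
S(M) = M²
V = 872 (V = 8 + 2*432 = 8 + 864 = 872)
m(X, U) = -U/2 - X/2 (m(X, U) = -(X + U)/2 = -(U + X)/2 = -U/2 - X/2)
o(F) = 0 (o(F) = 0²/F = 0/F = 0)
(484 + o(m(4, p)))*V = (484 + 0)*872 = 484*872 = 422048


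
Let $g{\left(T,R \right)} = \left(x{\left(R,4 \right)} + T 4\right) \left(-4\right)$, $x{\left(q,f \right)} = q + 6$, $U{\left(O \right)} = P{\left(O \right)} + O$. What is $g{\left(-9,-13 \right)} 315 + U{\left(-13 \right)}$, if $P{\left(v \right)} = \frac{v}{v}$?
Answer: $54168$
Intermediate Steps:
$P{\left(v \right)} = 1$
$U{\left(O \right)} = 1 + O$
$x{\left(q,f \right)} = 6 + q$
$g{\left(T,R \right)} = -24 - 16 T - 4 R$ ($g{\left(T,R \right)} = \left(\left(6 + R\right) + T 4\right) \left(-4\right) = \left(\left(6 + R\right) + 4 T\right) \left(-4\right) = \left(6 + R + 4 T\right) \left(-4\right) = -24 - 16 T - 4 R$)
$g{\left(-9,-13 \right)} 315 + U{\left(-13 \right)} = \left(-24 - -144 - -52\right) 315 + \left(1 - 13\right) = \left(-24 + 144 + 52\right) 315 - 12 = 172 \cdot 315 - 12 = 54180 - 12 = 54168$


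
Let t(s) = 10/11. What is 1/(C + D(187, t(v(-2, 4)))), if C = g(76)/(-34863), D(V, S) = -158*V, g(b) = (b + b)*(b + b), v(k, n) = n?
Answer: -34863/1030085302 ≈ -3.3845e-5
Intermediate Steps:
t(s) = 10/11 (t(s) = 10*(1/11) = 10/11)
g(b) = 4*b² (g(b) = (2*b)*(2*b) = 4*b²)
C = -23104/34863 (C = (4*76²)/(-34863) = (4*5776)*(-1/34863) = 23104*(-1/34863) = -23104/34863 ≈ -0.66271)
1/(C + D(187, t(v(-2, 4)))) = 1/(-23104/34863 - 158*187) = 1/(-23104/34863 - 29546) = 1/(-1030085302/34863) = -34863/1030085302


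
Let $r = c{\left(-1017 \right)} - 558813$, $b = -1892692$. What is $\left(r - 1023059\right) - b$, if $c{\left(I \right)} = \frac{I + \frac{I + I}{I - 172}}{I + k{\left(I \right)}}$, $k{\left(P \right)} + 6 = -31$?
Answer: $\frac{389522696099}{1253206} \approx 3.1082 \cdot 10^{5}$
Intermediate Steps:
$k{\left(P \right)} = -37$ ($k{\left(P \right)} = -6 - 31 = -37$)
$c{\left(I \right)} = \frac{I + \frac{2 I}{-172 + I}}{-37 + I}$ ($c{\left(I \right)} = \frac{I + \frac{I + I}{I - 172}}{I - 37} = \frac{I + \frac{2 I}{-172 + I}}{-37 + I}$)
$r = - \frac{700306597299}{1253206}$ ($r = - \frac{1017 \left(-170 - 1017\right)}{6364 + \left(-1017\right)^{2} - -212553} - 558813 = \left(-1017\right) \frac{1}{6364 + 1034289 + 212553} \left(-1187\right) - 558813 = \left(-1017\right) \frac{1}{1253206} \left(-1187\right) - 558813 = \frac{1207179}{1253206} - 558813 = - \frac{700306597299}{1253206} \approx -5.5881 \cdot 10^{5}$)
$\left(r - 1023059\right) - b = \left(- \frac{700306597299}{1253206} - 1023059\right) - -1892692 = - \frac{1982410274453}{1253206} + 1892692 = \frac{389522696099}{1253206}$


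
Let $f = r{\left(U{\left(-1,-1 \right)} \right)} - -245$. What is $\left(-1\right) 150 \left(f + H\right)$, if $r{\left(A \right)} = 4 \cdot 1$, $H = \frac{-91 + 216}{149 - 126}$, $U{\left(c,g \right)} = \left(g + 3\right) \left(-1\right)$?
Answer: $- \frac{877800}{23} \approx -38165.0$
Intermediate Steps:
$U{\left(c,g \right)} = -3 - g$ ($U{\left(c,g \right)} = \left(3 + g\right) \left(-1\right) = -3 - g$)
$H = \frac{125}{23} \approx 5.4348$
$r{\left(A \right)} = 4$
$f = 249$ ($f = 4 - -245 = 4 + 245 = 249$)
$\left(-1\right) 150 \left(f + H\right) = \left(-1\right) 150 \left(249 + \frac{125}{23}\right) = \left(-150\right) \frac{5852}{23} = - \frac{877800}{23}$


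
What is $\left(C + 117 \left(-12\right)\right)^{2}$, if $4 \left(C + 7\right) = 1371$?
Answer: $\frac{18258529}{16} \approx 1.1412 \cdot 10^{6}$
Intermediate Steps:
$C = \frac{1343}{4}$ ($C = -7 + \frac{1}{4} \cdot 1371 = -7 + \frac{1371}{4} = \frac{1343}{4} \approx 335.75$)
$\left(C + 117 \left(-12\right)\right)^{2} = \left(\frac{1343}{4} + 117 \left(-12\right)\right)^{2} = \left(\frac{1343}{4} - 1404\right)^{2} = \left(- \frac{4273}{4}\right)^{2} = \frac{18258529}{16}$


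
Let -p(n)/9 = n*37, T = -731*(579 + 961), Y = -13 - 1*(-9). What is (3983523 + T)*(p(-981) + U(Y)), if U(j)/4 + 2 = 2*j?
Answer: 933446234639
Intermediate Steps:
Y = -4 (Y = -13 + 9 = -4)
T = -1125740 (T = -731*1540 = -1125740)
U(j) = -8 + 8*j (U(j) = -8 + 4*(2*j) = -8 + 8*j)
p(n) = -333*n (p(n) = -9*n*37 = -333*n)
(3983523 + T)*(p(-981) + U(Y)) = (3983523 - 1125740)*(-333*(-981) + (-8 + 8*(-4))) = 2857783*(326673 + (-8 - 32)) = 2857783*(326673 - 40) = 2857783*326633 = 933446234639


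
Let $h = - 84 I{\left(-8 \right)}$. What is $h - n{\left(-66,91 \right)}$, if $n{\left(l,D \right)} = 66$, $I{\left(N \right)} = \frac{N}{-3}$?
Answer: $-290$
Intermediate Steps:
$I{\left(N \right)} = - \frac{N}{3}$ ($I{\left(N \right)} = N \left(- \frac{1}{3}\right) = - \frac{N}{3}$)
$h = -224$ ($h = - 84 \left(\left(- \frac{1}{3}\right) \left(-8\right)\right) = \left(-84\right) \frac{8}{3} = -224$)
$h - n{\left(-66,91 \right)} = -224 - 66 = -290$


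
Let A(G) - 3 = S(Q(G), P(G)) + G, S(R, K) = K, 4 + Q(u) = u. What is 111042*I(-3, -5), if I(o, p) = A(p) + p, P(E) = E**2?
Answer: 1998756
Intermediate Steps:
Q(u) = -4 + u
A(G) = 3 + G + G**2 (A(G) = 3 + (G**2 + G) = 3 + (G + G**2) = 3 + G + G**2)
I(o, p) = 3 + p**2 + 2*p (I(o, p) = (3 + p + p**2) + p = 3 + p**2 + 2*p)
111042*I(-3, -5) = 111042*(3 + (-5)**2 + 2*(-5)) = 111042*(3 + 25 - 10) = 111042*18 = 1998756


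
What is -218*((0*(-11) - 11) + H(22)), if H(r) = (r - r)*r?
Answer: 2398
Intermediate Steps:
H(r) = 0 (H(r) = 0*r = 0)
-218*((0*(-11) - 11) + H(22)) = -218*((0*(-11) - 11) + 0) = -218*((0 - 11) + 0) = -218*(-11 + 0) = -218*(-11) = 2398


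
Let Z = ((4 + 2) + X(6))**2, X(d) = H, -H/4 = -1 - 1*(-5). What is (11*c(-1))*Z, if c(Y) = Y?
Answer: -1100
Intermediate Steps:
H = -16 (H = -4*(-1 - 1*(-5)) = -4*(-1 + 5) = -4*4 = -16)
X(d) = -16
Z = 100 (Z = ((4 + 2) - 16)**2 = (6 - 16)**2 = (-10)**2 = 100)
(11*c(-1))*Z = (11*(-1))*100 = -11*100 = -1100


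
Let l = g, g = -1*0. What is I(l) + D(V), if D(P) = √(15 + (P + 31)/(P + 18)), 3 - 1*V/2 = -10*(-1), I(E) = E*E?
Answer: √77/2 ≈ 4.3875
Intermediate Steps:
g = 0
l = 0
I(E) = E²
V = -14 (V = 6 - (-20)*(-1) = 6 - 2*10 = 6 - 20 = -14)
D(P) = √(15 + (31 + P)/(18 + P))
I(l) + D(V) = 0² + √((301 + 16*(-14))/(18 - 14)) = 0 + √((301 - 224)/4) = 0 + √((¼)*77) = 0 + √(77/4) = 0 + √77/2 = √77/2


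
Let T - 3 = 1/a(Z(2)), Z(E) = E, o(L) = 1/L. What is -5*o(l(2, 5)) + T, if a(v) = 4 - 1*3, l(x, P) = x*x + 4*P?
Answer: 91/24 ≈ 3.7917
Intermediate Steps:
l(x, P) = x² + 4*P
a(v) = 1 (a(v) = 4 - 3 = 1)
T = 4 (T = 3 + 1/1 = 3 + 1 = 4)
-5*o(l(2, 5)) + T = -5/(2² + 4*5) + 4 = -5/(4 + 20) + 4 = -5/24 + 4 = 91/24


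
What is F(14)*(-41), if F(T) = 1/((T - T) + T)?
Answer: -41/14 ≈ -2.9286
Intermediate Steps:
F(T) = 1/T (F(T) = 1/(0 + T) = 1/T)
F(14)*(-41) = -41/14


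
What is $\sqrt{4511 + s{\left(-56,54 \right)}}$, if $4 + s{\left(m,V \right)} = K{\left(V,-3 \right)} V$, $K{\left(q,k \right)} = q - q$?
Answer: $\sqrt{4507} \approx 67.134$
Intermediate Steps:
$K{\left(q,k \right)} = 0$
$s{\left(m,V \right)} = -4$ ($s{\left(m,V \right)} = -4 + 0 V = -4 + 0 = -4$)
$\sqrt{4511 + s{\left(-56,54 \right)}} = \sqrt{4511 - 4} = \sqrt{4507}$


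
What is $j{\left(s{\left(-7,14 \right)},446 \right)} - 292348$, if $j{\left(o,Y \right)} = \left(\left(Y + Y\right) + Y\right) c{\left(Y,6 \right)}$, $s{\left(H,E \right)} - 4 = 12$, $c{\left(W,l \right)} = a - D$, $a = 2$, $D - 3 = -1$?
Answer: $-292348$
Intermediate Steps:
$D = 2$ ($D = 3 - 1 = 2$)
$c{\left(W,l \right)} = 0$ ($c{\left(W,l \right)} = 2 - 2 = 0$)
$s{\left(H,E \right)} = 16$ ($s{\left(H,E \right)} = 4 + 12 = 16$)
$j{\left(o,Y \right)} = 0$ ($j{\left(o,Y \right)} = \left(\left(Y + Y\right) + Y\right) 0 = \left(2 Y + Y\right) 0 = 3 Y 0 = 0$)
$j{\left(s{\left(-7,14 \right)},446 \right)} - 292348 = 0 - 292348 = -292348$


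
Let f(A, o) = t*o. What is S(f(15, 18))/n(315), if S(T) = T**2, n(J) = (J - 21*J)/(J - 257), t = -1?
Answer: -522/175 ≈ -2.9829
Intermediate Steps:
f(A, o) = -o
n(J) = -20*J/(-257 + J) (n(J) = (-20*J)/(-257 + J) = -20*J/(-257 + J))
S(f(15, 18))/n(315) = (-1*18)**2/((-20*315/(-257 + 315))) = (-18)**2/((-20*315/58)) = 324/((-20*315*1/58)) = 324/(-3150/29) = 324*(-29/3150) = -522/175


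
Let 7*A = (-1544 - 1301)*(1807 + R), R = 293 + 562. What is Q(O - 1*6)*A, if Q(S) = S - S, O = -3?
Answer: 0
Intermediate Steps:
R = 855
Q(S) = 0
A = -7573390/7 (A = ((-1544 - 1301)*(1807 + 855))/7 = (-2845*2662)/7 = (⅐)*(-7573390) = -7573390/7 ≈ -1.0819e+6)
Q(O - 1*6)*A = 0*(-7573390/7) = 0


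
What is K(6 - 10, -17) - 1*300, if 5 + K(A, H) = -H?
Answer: -288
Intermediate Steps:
K(A, H) = -5 - H
K(6 - 10, -17) - 1*300 = (-5 - 1*(-17)) - 1*300 = (-5 + 17) - 300 = 12 - 300 = -288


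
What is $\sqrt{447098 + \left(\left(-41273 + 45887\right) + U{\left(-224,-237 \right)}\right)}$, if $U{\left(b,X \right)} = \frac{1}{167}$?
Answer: $\frac{\sqrt{12597796135}}{167} \approx 672.1$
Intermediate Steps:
$U{\left(b,X \right)} = \frac{1}{167}$
$\sqrt{447098 + \left(\left(-41273 + 45887\right) + U{\left(-224,-237 \right)}\right)} = \sqrt{447098 + \left(\left(-41273 + 45887\right) + \frac{1}{167}\right)} = \sqrt{447098 + \left(4614 + \frac{1}{167}\right)} = \sqrt{447098 + \frac{770539}{167}} = \sqrt{\frac{75435905}{167}} = \frac{\sqrt{12597796135}}{167}$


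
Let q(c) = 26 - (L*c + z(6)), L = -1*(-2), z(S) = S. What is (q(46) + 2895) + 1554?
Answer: 4377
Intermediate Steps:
L = 2
q(c) = 20 - 2*c (q(c) = 26 - (2*c + 6) = 26 - (6 + 2*c) = 26 + (-6 - 2*c) = 20 - 2*c)
(q(46) + 2895) + 1554 = ((20 - 2*46) + 2895) + 1554 = ((20 - 92) + 2895) + 1554 = (-72 + 2895) + 1554 = 2823 + 1554 = 4377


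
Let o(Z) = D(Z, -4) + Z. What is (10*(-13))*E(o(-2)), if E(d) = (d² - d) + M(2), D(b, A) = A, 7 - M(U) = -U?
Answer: -6630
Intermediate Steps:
M(U) = 7 + U (M(U) = 7 - (-1)*U = 7 + U)
o(Z) = -4 + Z
E(d) = 9 + d² - d (E(d) = (d² - d) + (7 + 2) = (d² - d) + 9 = 9 + d² - d)
(10*(-13))*E(o(-2)) = (10*(-13))*(9 + (-4 - 2)² - (-4 - 2)) = -130*(9 + (-6)² - 1*(-6)) = -130*(9 + 36 + 6) = -130*51 = -6630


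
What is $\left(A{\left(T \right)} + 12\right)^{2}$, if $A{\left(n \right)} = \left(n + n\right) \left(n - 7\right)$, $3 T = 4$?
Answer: $\frac{784}{81} \approx 9.679$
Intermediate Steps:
$T = \frac{4}{3}$ ($T = \frac{1}{3} \cdot 4 = \frac{4}{3} \approx 1.3333$)
$A{\left(n \right)} = 2 n \left(-7 + n\right)$
$\left(A{\left(T \right)} + 12\right)^{2} = \left(2 \cdot \frac{4}{3} \left(-7 + \frac{4}{3}\right) + 12\right)^{2} = \left(2 \cdot \frac{4}{3} \left(- \frac{17}{3}\right) + 12\right)^{2} = \left(- \frac{136}{9} + 12\right)^{2} = \left(- \frac{28}{9}\right)^{2} = \frac{784}{81}$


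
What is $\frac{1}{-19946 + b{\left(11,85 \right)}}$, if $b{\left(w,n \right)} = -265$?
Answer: $- \frac{1}{20211} \approx -4.9478 \cdot 10^{-5}$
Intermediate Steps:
$\frac{1}{-19946 + b{\left(11,85 \right)}} = \frac{1}{-19946 - 265} = \frac{1}{-20211} = - \frac{1}{20211}$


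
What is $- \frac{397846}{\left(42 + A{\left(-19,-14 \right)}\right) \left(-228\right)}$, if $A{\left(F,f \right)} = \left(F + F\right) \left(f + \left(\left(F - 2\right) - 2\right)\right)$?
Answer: $\frac{198923}{165072} \approx 1.2051$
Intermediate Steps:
$A{\left(F,f \right)} = 2 F \left(-4 + F + f\right)$ ($A{\left(F,f \right)} = 2 F \left(f + \left(\left(F - 2\right) - 2\right)\right) = 2 F \left(f + \left(\left(-2 + F\right) - 2\right)\right) = 2 F \left(f + \left(-4 + F\right)\right) = 2 F \left(-4 + F + f\right)$)
$- \frac{397846}{\left(42 + A{\left(-19,-14 \right)}\right) \left(-228\right)} = - \frac{397846}{\left(42 + 2 \left(-19\right) \left(-4 - 19 - 14\right)\right) \left(-228\right)} = - \frac{397846}{\left(42 + 2 \left(-19\right) \left(-37\right)\right) \left(-228\right)} = - \frac{397846}{\left(42 + 1406\right) \left(-228\right)} = - \frac{397846}{1448 \left(-228\right)} = - \frac{397846}{-330144} = \left(-397846\right) \left(- \frac{1}{330144}\right) = \frac{198923}{165072}$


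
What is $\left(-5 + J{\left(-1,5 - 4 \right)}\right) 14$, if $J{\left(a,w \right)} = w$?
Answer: $-56$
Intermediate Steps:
$\left(-5 + J{\left(-1,5 - 4 \right)}\right) 14 = \left(-5 + \left(5 - 4\right)\right) 14 = \left(-5 + 1\right) 14 = \left(-4\right) 14 = -56$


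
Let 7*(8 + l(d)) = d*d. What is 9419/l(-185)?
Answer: 65933/34169 ≈ 1.9296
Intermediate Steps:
l(d) = -8 + d²/7 (l(d) = -8 + (d*d)/7 = -8 + d²/7)
9419/l(-185) = 9419/(-8 + (⅐)*(-185)²) = 9419/(-8 + (⅐)*34225) = 9419/(-8 + 34225/7) = 9419/(34169/7) = 9419*(7/34169) = 65933/34169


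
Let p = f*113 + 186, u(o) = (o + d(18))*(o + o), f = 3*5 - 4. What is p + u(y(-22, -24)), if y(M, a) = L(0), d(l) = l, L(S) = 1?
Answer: 1467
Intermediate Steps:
y(M, a) = 1
f = 11 (f = 15 - 4 = 11)
u(o) = 2*o*(18 + o) (u(o) = (o + 18)*(o + o) = (18 + o)*(2*o) = 2*o*(18 + o))
p = 1429 (p = 11*113 + 186 = 1243 + 186 = 1429)
p + u(y(-22, -24)) = 1429 + 2*1*(18 + 1) = 1429 + 2*1*19 = 1429 + 38 = 1467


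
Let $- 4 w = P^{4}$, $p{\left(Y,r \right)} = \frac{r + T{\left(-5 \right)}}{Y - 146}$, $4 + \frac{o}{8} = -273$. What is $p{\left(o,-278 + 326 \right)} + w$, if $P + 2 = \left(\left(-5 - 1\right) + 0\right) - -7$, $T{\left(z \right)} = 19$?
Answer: $- \frac{1315}{4724} \approx -0.27837$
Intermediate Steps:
$o = -2216$ ($o = -32 + 8 \left(-273\right) = -32 - 2184 = -2216$)
$P = -1$ ($P = -2 + \left(\left(\left(-5 - 1\right) + 0\right) - -7\right) = -2 + \left(\left(-6 + 0\right) + 7\right) = -2 + \left(-6 + 7\right) = -2 + 1 = -1$)
$p{\left(Y,r \right)} = \frac{19 + r}{-146 + Y}$ ($p{\left(Y,r \right)} = \frac{r + 19}{Y - 146} = \frac{19 + r}{-146 + Y}$)
$w = - \frac{1}{4}$ ($w = - \frac{\left(-1\right)^{4}}{4} = \left(- \frac{1}{4}\right) 1 = - \frac{1}{4} \approx -0.25$)
$p{\left(o,-278 + 326 \right)} + w = \frac{19 + \left(-278 + 326\right)}{-146 - 2216} - \frac{1}{4} = \frac{19 + 48}{-2362} - \frac{1}{4} = \left(- \frac{1}{2362}\right) 67 - \frac{1}{4} = - \frac{67}{2362} - \frac{1}{4} = - \frac{1315}{4724}$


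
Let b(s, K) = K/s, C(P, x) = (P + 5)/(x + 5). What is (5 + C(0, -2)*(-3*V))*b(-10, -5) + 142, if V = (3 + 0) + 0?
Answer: 137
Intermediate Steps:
C(P, x) = (5 + P)/(5 + x)
V = 3 (V = 3 + 0 = 3)
(5 + C(0, -2)*(-3*V))*b(-10, -5) + 142 = (5 + ((5 + 0)/(5 - 2))*(-3*3))*(-5/(-10)) + 142 = (5 + (5/3)*(-9))*(-5*(-⅒)) + 142 = (5 + ((⅓)*5)*(-9))*(½) + 142 = (5 + (5/3)*(-9))*(½) + 142 = (5 - 15)*(½) + 142 = -10*½ + 142 = -5 + 142 = 137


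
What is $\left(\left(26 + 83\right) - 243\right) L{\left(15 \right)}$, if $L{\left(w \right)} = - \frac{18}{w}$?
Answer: $\frac{804}{5} \approx 160.8$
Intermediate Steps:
$\left(\left(26 + 83\right) - 243\right) L{\left(15 \right)} = \left(\left(26 + 83\right) - 243\right) \left(- \frac{18}{15}\right) = \left(109 - 243\right) \left(\left(-18\right) \frac{1}{15}\right) = \left(-134\right) \left(- \frac{6}{5}\right) = \frac{804}{5}$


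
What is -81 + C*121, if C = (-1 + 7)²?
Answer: 4275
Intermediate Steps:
C = 36 (C = 6² = 36)
-81 + C*121 = -81 + 36*121 = -81 + 4356 = 4275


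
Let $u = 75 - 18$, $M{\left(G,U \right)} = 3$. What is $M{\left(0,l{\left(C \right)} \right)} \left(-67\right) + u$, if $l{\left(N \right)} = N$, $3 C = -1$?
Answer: $-144$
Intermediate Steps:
$C = - \frac{1}{3}$ ($C = \frac{1}{3} \left(-1\right) = - \frac{1}{3} \approx -0.33333$)
$u = 57$
$M{\left(0,l{\left(C \right)} \right)} \left(-67\right) + u = 3 \left(-67\right) + 57 = -201 + 57 = -144$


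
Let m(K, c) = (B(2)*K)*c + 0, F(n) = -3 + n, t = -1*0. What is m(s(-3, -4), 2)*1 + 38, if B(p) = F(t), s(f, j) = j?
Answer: 62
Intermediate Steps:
t = 0
B(p) = -3 (B(p) = -3 + 0 = -3)
m(K, c) = -3*K*c (m(K, c) = (-3*K)*c + 0 = -3*K*c + 0 = -3*K*c)
m(s(-3, -4), 2)*1 + 38 = -3*(-4)*2*1 + 38 = 24*1 + 38 = 24 + 38 = 62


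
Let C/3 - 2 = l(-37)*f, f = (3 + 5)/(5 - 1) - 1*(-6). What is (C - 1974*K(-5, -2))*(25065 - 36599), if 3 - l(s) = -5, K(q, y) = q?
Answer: -116124312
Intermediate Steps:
l(s) = 8 (l(s) = 3 - 1*(-5) = 3 + 5 = 8)
f = 8 (f = 8/4 + 6 = 8*(¼) + 6 = 2 + 6 = 8)
C = 198 (C = 6 + 3*(8*8) = 6 + 3*64 = 6 + 192 = 198)
(C - 1974*K(-5, -2))*(25065 - 36599) = (198 - 1974*(-5))*(25065 - 36599) = (198 + 9870)*(-11534) = 10068*(-11534) = -116124312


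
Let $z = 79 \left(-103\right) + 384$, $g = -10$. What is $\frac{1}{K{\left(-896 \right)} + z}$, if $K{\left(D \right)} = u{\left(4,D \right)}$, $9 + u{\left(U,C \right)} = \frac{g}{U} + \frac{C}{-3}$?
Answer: $- \frac{6}{44795} \approx -0.00013394$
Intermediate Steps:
$u{\left(U,C \right)} = -9 - \frac{10}{U} - \frac{C}{3}$ ($u{\left(U,C \right)} = -9 + \left(- \frac{10}{U} + \frac{C}{-3}\right) = -9 + \left(- \frac{10}{U} + C \left(- \frac{1}{3}\right)\right) = -9 - \left(\frac{10}{U} + \frac{C}{3}\right) = -9 - \frac{10}{U} - \frac{C}{3}$)
$K{\left(D \right)} = - \frac{23}{2} - \frac{D}{3}$ ($K{\left(D \right)} = -9 - \frac{10}{4} - \frac{D}{3} = -9 - \frac{5}{2} - \frac{D}{3} = - \frac{23}{2} - \frac{D}{3}$)
$z = -7753$ ($z = -8137 + 384 = -7753$)
$\frac{1}{K{\left(-896 \right)} + z} = \frac{1}{\left(- \frac{23}{2} - - \frac{896}{3}\right) - 7753} = \frac{1}{\left(- \frac{23}{2} + \frac{896}{3}\right) - 7753} = \frac{1}{\frac{1723}{6} - 7753} = \frac{1}{- \frac{44795}{6}} = - \frac{6}{44795}$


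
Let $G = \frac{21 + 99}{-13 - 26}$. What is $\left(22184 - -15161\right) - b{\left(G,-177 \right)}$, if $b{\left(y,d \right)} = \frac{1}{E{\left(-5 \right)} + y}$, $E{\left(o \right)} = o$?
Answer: $\frac{3921238}{105} \approx 37345.0$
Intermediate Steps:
$G = - \frac{40}{13}$ ($G = \frac{120}{-39} = 120 \left(- \frac{1}{39}\right) = - \frac{40}{13} \approx -3.0769$)
$b{\left(y,d \right)} = \frac{1}{-5 + y}$
$\left(22184 - -15161\right) - b{\left(G,-177 \right)} = \left(22184 - -15161\right) - \frac{1}{-5 - \frac{40}{13}} = \left(22184 + 15161\right) - \frac{1}{- \frac{105}{13}} = 37345 - - \frac{13}{105} = 37345 + \frac{13}{105} = \frac{3921238}{105}$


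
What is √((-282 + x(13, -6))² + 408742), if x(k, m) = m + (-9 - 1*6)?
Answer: √500551 ≈ 707.50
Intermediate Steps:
x(k, m) = -15 + m (x(k, m) = m + (-9 - 6) = m - 15 = -15 + m)
√((-282 + x(13, -6))² + 408742) = √((-282 + (-15 - 6))² + 408742) = √((-282 - 21)² + 408742) = √((-303)² + 408742) = √(91809 + 408742) = √500551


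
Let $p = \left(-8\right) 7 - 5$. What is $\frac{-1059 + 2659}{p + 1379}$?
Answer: $\frac{800}{659} \approx 1.214$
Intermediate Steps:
$p = -61$ ($p = -56 - 5 = -61$)
$\frac{-1059 + 2659}{p + 1379} = \frac{-1059 + 2659}{-61 + 1379} = \frac{1600}{1318} = 1600 \cdot \frac{1}{1318} = \frac{800}{659}$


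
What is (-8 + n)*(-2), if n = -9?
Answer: 34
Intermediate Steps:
(-8 + n)*(-2) = (-8 - 9)*(-2) = -17*(-2) = 34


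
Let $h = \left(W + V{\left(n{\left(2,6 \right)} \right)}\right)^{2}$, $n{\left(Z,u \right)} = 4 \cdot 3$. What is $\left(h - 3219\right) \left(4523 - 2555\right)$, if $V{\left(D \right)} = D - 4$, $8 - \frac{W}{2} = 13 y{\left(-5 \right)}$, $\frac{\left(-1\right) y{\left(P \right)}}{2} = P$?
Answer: $103274736$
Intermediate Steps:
$n{\left(Z,u \right)} = 12$
$y{\left(P \right)} = - 2 P$
$W = -244$ ($W = 16 - 2 \cdot 13 \left(\left(-2\right) \left(-5\right)\right) = 16 - 2 \cdot 13 \cdot 10 = 16 - 260 = -244$)
$V{\left(D \right)} = -4 + D$
$h = 55696$ ($h = \left(-244 + \left(-4 + 12\right)\right)^{2} = \left(-244 + 8\right)^{2} = \left(-236\right)^{2} = 55696$)
$\left(h - 3219\right) \left(4523 - 2555\right) = \left(55696 - 3219\right) \left(4523 - 2555\right) = 52477 \cdot 1968 = 103274736$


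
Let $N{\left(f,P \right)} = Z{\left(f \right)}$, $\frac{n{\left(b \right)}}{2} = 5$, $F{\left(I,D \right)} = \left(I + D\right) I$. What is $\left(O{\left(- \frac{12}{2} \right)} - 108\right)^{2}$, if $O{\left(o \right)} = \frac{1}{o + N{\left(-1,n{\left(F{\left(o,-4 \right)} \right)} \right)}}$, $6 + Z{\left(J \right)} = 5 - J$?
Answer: $\frac{421201}{36} \approx 11700.0$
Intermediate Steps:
$F{\left(I,D \right)} = I \left(D + I\right)$ ($F{\left(I,D \right)} = \left(D + I\right) I = I \left(D + I\right)$)
$n{\left(b \right)} = 10$ ($n{\left(b \right)} = 2 \cdot 5 = 10$)
$Z{\left(J \right)} = -1 - J$ ($Z{\left(J \right)} = -6 - \left(-5 + J\right) = -1 - J$)
$N{\left(f,P \right)} = -1 - f$
$O{\left(o \right)} = \frac{1}{o}$ ($O{\left(o \right)} = \frac{1}{o - 0} = \frac{1}{o + \left(-1 + 1\right)} = \frac{1}{o + 0} = \frac{1}{o}$)
$\left(O{\left(- \frac{12}{2} \right)} - 108\right)^{2} = \left(\frac{1}{\left(-12\right) \frac{1}{2}} - 108\right)^{2} = \left(\frac{1}{-6} - 108\right)^{2} = \left(- \frac{1}{6} - 108\right)^{2} = \left(- \frac{649}{6}\right)^{2} = \frac{421201}{36}$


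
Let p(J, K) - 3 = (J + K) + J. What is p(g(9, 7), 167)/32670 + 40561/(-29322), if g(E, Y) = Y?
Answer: -24439493/17739810 ≈ -1.3777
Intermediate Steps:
p(J, K) = 3 + K + 2*J (p(J, K) = 3 + ((J + K) + J) = 3 + (K + 2*J) = 3 + K + 2*J)
p(g(9, 7), 167)/32670 + 40561/(-29322) = (3 + 167 + 2*7)/32670 + 40561/(-29322) = (3 + 167 + 14)*(1/32670) + 40561*(-1/29322) = 184*(1/32670) - 40561/29322 = 92/16335 - 40561/29322 = -24439493/17739810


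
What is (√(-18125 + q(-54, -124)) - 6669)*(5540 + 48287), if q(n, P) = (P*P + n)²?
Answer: -358972263 + 53827*√234745559 ≈ 4.6573e+8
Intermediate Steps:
q(n, P) = (n + P²)² (q(n, P) = (P² + n)² = (n + P²)²)
(√(-18125 + q(-54, -124)) - 6669)*(5540 + 48287) = (√(-18125 + (-54 + (-124)²)²) - 6669)*(5540 + 48287) = (√(-18125 + (-54 + 15376)²) - 6669)*53827 = (√(-18125 + 15322²) - 6669)*53827 = (√(-18125 + 234763684) - 6669)*53827 = (√234745559 - 6669)*53827 = (-6669 + √234745559)*53827 = -358972263 + 53827*√234745559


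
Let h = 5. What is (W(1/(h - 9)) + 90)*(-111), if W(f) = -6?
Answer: -9324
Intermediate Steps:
(W(1/(h - 9)) + 90)*(-111) = (-6 + 90)*(-111) = 84*(-111) = -9324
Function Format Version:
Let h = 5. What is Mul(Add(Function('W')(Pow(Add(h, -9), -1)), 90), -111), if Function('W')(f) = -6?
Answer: -9324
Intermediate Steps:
Mul(Add(Function('W')(Pow(Add(h, -9), -1)), 90), -111) = Mul(Add(-6, 90), -111) = Mul(84, -111) = -9324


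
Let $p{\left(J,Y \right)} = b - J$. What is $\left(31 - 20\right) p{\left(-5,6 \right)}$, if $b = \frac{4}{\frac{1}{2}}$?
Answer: $143$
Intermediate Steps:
$b = 8$ ($b = 4 \frac{1}{\frac{1}{2}} = 4 \cdot 2 = 8$)
$p{\left(J,Y \right)} = 8 - J$
$\left(31 - 20\right) p{\left(-5,6 \right)} = \left(31 - 20\right) \left(8 - -5\right) = 11 \left(8 + 5\right) = 11 \cdot 13 = 143$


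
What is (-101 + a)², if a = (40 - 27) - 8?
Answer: 9216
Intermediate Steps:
a = 5 (a = 13 - 8 = 5)
(-101 + a)² = (-101 + 5)² = (-96)² = 9216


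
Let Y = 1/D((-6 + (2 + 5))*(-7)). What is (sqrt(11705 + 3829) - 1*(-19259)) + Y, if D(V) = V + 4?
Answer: 57776/3 + 3*sqrt(1726) ≈ 19383.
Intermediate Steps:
D(V) = 4 + V
Y = -1/3 (Y = 1/(4 + (-6 + (2 + 5))*(-7)) = 1/(4 + (-6 + 7)*(-7)) = 1/(4 + 1*(-7)) = 1/(4 - 7) = 1/(-3) = -1/3 ≈ -0.33333)
(sqrt(11705 + 3829) - 1*(-19259)) + Y = (sqrt(11705 + 3829) - 1*(-19259)) - 1/3 = (sqrt(15534) + 19259) - 1/3 = (3*sqrt(1726) + 19259) - 1/3 = (19259 + 3*sqrt(1726)) - 1/3 = 57776/3 + 3*sqrt(1726)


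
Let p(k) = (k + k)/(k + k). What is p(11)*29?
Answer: 29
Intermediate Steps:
p(k) = 1 (p(k) = (2*k)/((2*k)) = (2*k)*(1/(2*k)) = 1)
p(11)*29 = 1*29 = 29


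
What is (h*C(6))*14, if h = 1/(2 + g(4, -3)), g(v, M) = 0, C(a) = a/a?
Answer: 7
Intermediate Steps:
C(a) = 1
h = ½ (h = 1/(2 + 0) = 1/2 = ½ ≈ 0.50000)
(h*C(6))*14 = ((½)*1)*14 = (½)*14 = 7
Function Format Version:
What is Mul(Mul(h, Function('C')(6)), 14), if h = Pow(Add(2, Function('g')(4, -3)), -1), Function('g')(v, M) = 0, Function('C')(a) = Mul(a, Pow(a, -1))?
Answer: 7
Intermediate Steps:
Function('C')(a) = 1
h = Rational(1, 2) (h = Pow(Add(2, 0), -1) = Pow(2, -1) = Rational(1, 2) ≈ 0.50000)
Mul(Mul(h, Function('C')(6)), 14) = Mul(Mul(Rational(1, 2), 1), 14) = Mul(Rational(1, 2), 14) = 7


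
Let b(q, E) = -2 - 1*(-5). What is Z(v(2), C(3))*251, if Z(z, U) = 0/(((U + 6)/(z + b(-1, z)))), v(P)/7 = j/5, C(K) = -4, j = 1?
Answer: 0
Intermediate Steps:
b(q, E) = 3 (b(q, E) = -2 + 5 = 3)
v(P) = 7/5 (v(P) = 7*(1/5) = 7/5)
Z(z, U) = 0 (Z(z, U) = 0/(((U + 6)/(z + 3))) = 0/(((6 + U)/(3 + z))) = 0*((3 + z)/(6 + U)) = 0)
Z(v(2), C(3))*251 = 0*251 = 0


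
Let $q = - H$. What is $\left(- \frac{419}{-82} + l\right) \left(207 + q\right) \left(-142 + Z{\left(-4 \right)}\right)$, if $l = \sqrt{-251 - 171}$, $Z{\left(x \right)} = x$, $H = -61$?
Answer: $- \frac{8197316}{41} - 39128 i \sqrt{422} \approx -1.9993 \cdot 10^{5} - 8.0379 \cdot 10^{5} i$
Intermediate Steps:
$l = i \sqrt{422}$ ($l = \sqrt{-422} = i \sqrt{422} \approx 20.543 i$)
$q = 61$ ($q = \left(-1\right) \left(-61\right) = 61$)
$\left(- \frac{419}{-82} + l\right) \left(207 + q\right) \left(-142 + Z{\left(-4 \right)}\right) = \left(- \frac{419}{-82} + i \sqrt{422}\right) \left(207 + 61\right) \left(-142 - 4\right) = \left(\left(-419\right) \left(- \frac{1}{82}\right) + i \sqrt{422}\right) 268 \left(-146\right) = \left(\frac{419}{82} + i \sqrt{422}\right) \left(-39128\right) = - \frac{8197316}{41} - 39128 i \sqrt{422}$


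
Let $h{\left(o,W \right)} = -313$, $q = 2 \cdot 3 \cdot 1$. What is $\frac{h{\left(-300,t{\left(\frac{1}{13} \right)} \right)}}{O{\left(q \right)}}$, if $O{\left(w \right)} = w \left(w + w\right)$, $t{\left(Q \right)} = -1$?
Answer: $- \frac{313}{72} \approx -4.3472$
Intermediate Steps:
$q = 6$ ($q = 6 \cdot 1 = 6$)
$O{\left(w \right)} = 2 w^{2}$ ($O{\left(w \right)} = w 2 w = 2 w^{2}$)
$\frac{h{\left(-300,t{\left(\frac{1}{13} \right)} \right)}}{O{\left(q \right)}} = - \frac{313}{2 \cdot 6^{2}} = - \frac{313}{2 \cdot 36} = - \frac{313}{72}$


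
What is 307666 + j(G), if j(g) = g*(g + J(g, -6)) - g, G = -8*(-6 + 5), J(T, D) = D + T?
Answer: 307738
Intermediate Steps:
G = 8 (G = -8*(-1) = 8)
j(g) = -g + g*(-6 + 2*g) (j(g) = g*(g + (-6 + g)) - g = g*(-6 + 2*g) - g = -g + g*(-6 + 2*g))
307666 + j(G) = 307666 + 8*(-7 + 2*8) = 307666 + 8*(-7 + 16) = 307666 + 8*9 = 307666 + 72 = 307738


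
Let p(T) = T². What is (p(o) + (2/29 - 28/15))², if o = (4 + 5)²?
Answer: 8141052682009/189225 ≈ 4.3023e+7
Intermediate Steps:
o = 81 (o = 9² = 81)
(p(o) + (2/29 - 28/15))² = (81² + (2/29 - 28/15))² = (6561 + (2*(1/29) - 28*1/15))² = (6561 + (2/29 - 28/15))² = (6561 - 782/435)² = (2853253/435)² = 8141052682009/189225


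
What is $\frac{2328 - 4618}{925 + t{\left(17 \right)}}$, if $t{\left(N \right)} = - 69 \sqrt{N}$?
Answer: $- \frac{1059125}{387344} - \frac{79005 \sqrt{17}}{387344} \approx -3.5753$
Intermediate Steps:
$\frac{2328 - 4618}{925 + t{\left(17 \right)}} = \frac{2328 - 4618}{925 - 69 \sqrt{17}} = - \frac{2290}{925 - 69 \sqrt{17}}$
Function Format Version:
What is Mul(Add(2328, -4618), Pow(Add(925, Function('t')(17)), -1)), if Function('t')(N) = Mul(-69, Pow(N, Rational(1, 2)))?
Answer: Add(Rational(-1059125, 387344), Mul(Rational(-79005, 387344), Pow(17, Rational(1, 2)))) ≈ -3.5753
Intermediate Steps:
Mul(Add(2328, -4618), Pow(Add(925, Function('t')(17)), -1)) = Mul(Add(2328, -4618), Pow(Add(925, Mul(-69, Pow(17, Rational(1, 2)))), -1)) = Mul(-2290, Pow(Add(925, Mul(-69, Pow(17, Rational(1, 2)))), -1))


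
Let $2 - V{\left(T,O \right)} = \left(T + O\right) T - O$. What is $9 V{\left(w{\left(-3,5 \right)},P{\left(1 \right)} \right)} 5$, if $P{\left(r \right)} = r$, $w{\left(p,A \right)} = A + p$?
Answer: $-135$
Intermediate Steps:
$V{\left(T,O \right)} = 2 + O - T \left(O + T\right)$ ($V{\left(T,O \right)} = 2 - \left(\left(T + O\right) T - O\right) = 2 - \left(\left(O + T\right) T - O\right) = 2 - \left(T \left(O + T\right) - O\right) = 2 - \left(- O + T \left(O + T\right)\right) = 2 + \left(O - T \left(O + T\right)\right) = 2 + O - T \left(O + T\right)$)
$9 V{\left(w{\left(-3,5 \right)},P{\left(1 \right)} \right)} 5 = 9 \left(2 + 1 - \left(5 - 3\right)^{2} - 1 \left(5 - 3\right)\right) 5 = 9 \left(2 + 1 - 2^{2} - 1 \cdot 2\right) 5 = 9 \left(2 + 1 - 4 - 2\right) 5 = 9 \left(-3\right) 5 = \left(-27\right) 5 = -135$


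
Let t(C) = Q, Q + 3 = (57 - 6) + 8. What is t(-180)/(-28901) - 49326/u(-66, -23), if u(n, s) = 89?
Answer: -1425575710/2572189 ≈ -554.23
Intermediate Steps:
Q = 56 (Q = -3 + ((57 - 6) + 8) = -3 + (51 + 8) = -3 + 59 = 56)
t(C) = 56
t(-180)/(-28901) - 49326/u(-66, -23) = 56/(-28901) - 49326/89 = 56*(-1/28901) - 49326*1/89 = -56/28901 - 49326/89 = -1425575710/2572189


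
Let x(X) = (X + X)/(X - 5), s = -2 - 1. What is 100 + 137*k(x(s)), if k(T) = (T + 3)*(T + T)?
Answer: 6965/8 ≈ 870.63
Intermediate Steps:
s = -3
x(X) = 2*X/(-5 + X) (x(X) = (2*X)/(-5 + X) = 2*X/(-5 + X))
k(T) = 2*T*(3 + T) (k(T) = (3 + T)*(2*T) = 2*T*(3 + T))
100 + 137*k(x(s)) = 100 + 137*(2*(2*(-3)/(-5 - 3))*(3 + 2*(-3)/(-5 - 3))) = 100 + 137*(2*(2*(-3)/(-8))*(3 + 2*(-3)/(-8))) = 100 + 137*(2*(2*(-3)*(-⅛))*(3 + 2*(-3)*(-⅛))) = 100 + 137*(2*(¾)*(3 + ¾)) = 100 + 137*(2*(¾)*(15/4)) = 100 + 137*(45/8) = 100 + 6165/8 = 6965/8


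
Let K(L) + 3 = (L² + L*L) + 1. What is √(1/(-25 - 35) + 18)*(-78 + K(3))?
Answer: -31*√16185/15 ≈ -262.92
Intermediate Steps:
K(L) = -2 + 2*L² (K(L) = -3 + ((L² + L*L) + 1) = -3 + ((L² + L²) + 1) = -3 + (2*L² + 1) = -3 + (1 + 2*L²) = -2 + 2*L²)
√(1/(-25 - 35) + 18)*(-78 + K(3)) = √(1/(-25 - 35) + 18)*(-78 + (-2 + 2*3²)) = √(1/(-60) + 18)*(-78 + (-2 + 2*9)) = √(-1/60 + 18)*(-78 + (-2 + 18)) = √(1079/60)*(-78 + 16) = (√16185/30)*(-62) = -31*√16185/15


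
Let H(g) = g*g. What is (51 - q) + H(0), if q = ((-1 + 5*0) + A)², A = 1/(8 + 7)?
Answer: 11279/225 ≈ 50.129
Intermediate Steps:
H(g) = g²
A = 1/15 ≈ 0.066667
q = 196/225 (q = ((-1 + 5*0) + 1/15)² = ((-1 + 0) + 1/15)² = (-1 + 1/15)² = (-14/15)² = 196/225 ≈ 0.87111)
(51 - q) + H(0) = (51 - 1*196/225) + 0² = (51 - 196/225) + 0 = 11279/225 + 0 = 11279/225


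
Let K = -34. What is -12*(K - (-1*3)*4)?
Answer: 264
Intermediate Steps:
-12*(K - (-1*3)*4) = -12*(-34 - (-1*3)*4) = -12*(-34 - (-3)*4) = -12*(-34 - 1*(-12)) = -12*(-34 + 12) = -12*(-22) = 264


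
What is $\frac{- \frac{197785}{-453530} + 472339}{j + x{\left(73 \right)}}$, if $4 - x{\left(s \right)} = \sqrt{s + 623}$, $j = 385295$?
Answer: $\frac{25357539793059}{20684774406230} + \frac{2040191471 \sqrt{174}}{320614003296565} \approx 1.226$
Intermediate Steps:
$x{\left(s \right)} = 4 - \sqrt{623 + s}$ ($x{\left(s \right)} = 4 - \sqrt{s + 623} = 4 - \sqrt{623 + s}$)
$\frac{- \frac{197785}{-453530} + 472339}{j + x{\left(73 \right)}} = \frac{- \frac{197785}{-453530} + 472339}{385295 + \left(4 - \sqrt{623 + 73}\right)} = \frac{\left(-197785\right) \left(- \frac{1}{453530}\right) + 472339}{385295 + \left(4 - \sqrt{696}\right)} = \frac{\frac{5651}{12958} + 472339}{385295 + \left(4 - 2 \sqrt{174}\right)} = \frac{6120574413}{12958 \left(385295 + \left(4 - 2 \sqrt{174}\right)\right)} = \frac{6120574413}{12958 \left(385299 - 2 \sqrt{174}\right)}$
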